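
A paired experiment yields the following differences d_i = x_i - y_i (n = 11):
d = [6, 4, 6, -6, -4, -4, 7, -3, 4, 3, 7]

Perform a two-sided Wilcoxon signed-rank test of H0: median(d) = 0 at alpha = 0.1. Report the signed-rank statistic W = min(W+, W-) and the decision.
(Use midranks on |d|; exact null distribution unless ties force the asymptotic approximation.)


Step 1: Drop any zero differences (none here) and take |d_i|.
|d| = [6, 4, 6, 6, 4, 4, 7, 3, 4, 3, 7]
Step 2: Midrank |d_i| (ties get averaged ranks).
ranks: |6|->8, |4|->4.5, |6|->8, |6|->8, |4|->4.5, |4|->4.5, |7|->10.5, |3|->1.5, |4|->4.5, |3|->1.5, |7|->10.5
Step 3: Attach original signs; sum ranks with positive sign and with negative sign.
W+ = 8 + 4.5 + 8 + 10.5 + 4.5 + 1.5 + 10.5 = 47.5
W- = 8 + 4.5 + 4.5 + 1.5 = 18.5
(Check: W+ + W- = 66 should equal n(n+1)/2 = 66.)
Step 4: Test statistic W = min(W+, W-) = 18.5.
Step 5: Ties in |d|, so use the tie-corrected normal approximation.
        E[W] = n(n+1)/4 = 11*12/4 = 33.
        Tie groups: |d|=3 (t=2), |d|=4 (t=4), |d|=6 (t=3), |d|=7 (t=2); sum(t^3 - t) = 96.
        Var[W] = n(n+1)(2n+1)/24 - sum(t^3-t)/48 = 3036/24 - 96/48 = 124.5.
        z = (W - E[W]) / sqrt(Var[W]) = (18.5 - 33) / 11.1580 = -1.2995.
        Two-sided p = 2*Phi(z) = 0.193765.
Step 6: alpha = 0.1. fail to reject H0.

W+ = 47.5, W- = 18.5, W = min = 18.5, p = 0.193765, fail to reject H0.


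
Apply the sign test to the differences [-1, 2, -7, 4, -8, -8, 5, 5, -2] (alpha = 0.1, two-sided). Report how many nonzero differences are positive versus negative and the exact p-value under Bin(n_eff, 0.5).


Step 1: Discard zero differences. Original n = 9; n_eff = number of nonzero differences = 9.
Nonzero differences (with sign): -1, +2, -7, +4, -8, -8, +5, +5, -2
Step 2: Count signs: positive = 4, negative = 5.
Step 3: Under H0: P(positive) = 0.5, so the number of positives S ~ Bin(9, 0.5).
Step 4: Two-sided exact p-value = sum of Bin(9,0.5) probabilities at or below the observed probability = 1.000000.
Step 5: alpha = 0.1. fail to reject H0.

n_eff = 9, pos = 4, neg = 5, p = 1.000000, fail to reject H0.


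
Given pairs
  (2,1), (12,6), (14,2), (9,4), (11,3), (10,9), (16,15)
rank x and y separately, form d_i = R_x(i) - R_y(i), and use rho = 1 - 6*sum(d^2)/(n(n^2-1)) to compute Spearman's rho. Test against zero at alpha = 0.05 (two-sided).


Step 1: Rank x and y separately (midranks; no ties here).
rank(x): 2->1, 12->5, 14->6, 9->2, 11->4, 10->3, 16->7
rank(y): 1->1, 6->5, 2->2, 4->4, 3->3, 9->6, 15->7
Step 2: d_i = R_x(i) - R_y(i); compute d_i^2.
  (1-1)^2=0, (5-5)^2=0, (6-2)^2=16, (2-4)^2=4, (4-3)^2=1, (3-6)^2=9, (7-7)^2=0
sum(d^2) = 30.
Step 3: rho = 1 - 6*30 / (7*(7^2 - 1)) = 1 - 180/336 = 0.464286.
Step 4: Under H0, t = rho * sqrt((n-2)/(1-rho^2)) = 1.1722 ~ t(5).
Step 5: Two-sided p-value from the t-distribution with 5 df = 0.293934.
Step 6: alpha = 0.05. fail to reject H0.

rho = 0.4643, p = 0.293934, fail to reject H0 at alpha = 0.05.


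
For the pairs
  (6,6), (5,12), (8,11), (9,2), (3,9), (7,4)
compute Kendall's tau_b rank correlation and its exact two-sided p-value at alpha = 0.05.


Step 1: Enumerate the 15 unordered pairs (i,j) with i<j and classify each by sign(x_j-x_i) * sign(y_j-y_i).
  (1,2):dx=-1,dy=+6->D; (1,3):dx=+2,dy=+5->C; (1,4):dx=+3,dy=-4->D; (1,5):dx=-3,dy=+3->D
  (1,6):dx=+1,dy=-2->D; (2,3):dx=+3,dy=-1->D; (2,4):dx=+4,dy=-10->D; (2,5):dx=-2,dy=-3->C
  (2,6):dx=+2,dy=-8->D; (3,4):dx=+1,dy=-9->D; (3,5):dx=-5,dy=-2->C; (3,6):dx=-1,dy=-7->C
  (4,5):dx=-6,dy=+7->D; (4,6):dx=-2,dy=+2->D; (5,6):dx=+4,dy=-5->D
Step 2: C = 4, D = 11, total pairs = 15.
Step 3: tau = (C - D)/(n(n-1)/2) = (4 - 11)/15 = -0.466667.
Step 4: Exact two-sided p-value (enumerate n! = 720 permutations of y under H0): p = 0.272222.
Step 5: alpha = 0.05. fail to reject H0.

tau_b = -0.4667 (C=4, D=11), p = 0.272222, fail to reject H0.


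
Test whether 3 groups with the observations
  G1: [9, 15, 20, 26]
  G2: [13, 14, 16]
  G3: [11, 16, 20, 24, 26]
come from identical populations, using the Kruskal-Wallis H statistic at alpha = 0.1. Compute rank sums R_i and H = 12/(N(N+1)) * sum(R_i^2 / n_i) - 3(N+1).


Step 1: Combine all N = 12 observations and assign midranks.
sorted (value, group, rank): (9,G1,1), (11,G3,2), (13,G2,3), (14,G2,4), (15,G1,5), (16,G2,6.5), (16,G3,6.5), (20,G1,8.5), (20,G3,8.5), (24,G3,10), (26,G1,11.5), (26,G3,11.5)
Step 2: Sum ranks within each group.
R_1 = 26 (n_1 = 4)
R_2 = 13.5 (n_2 = 3)
R_3 = 38.5 (n_3 = 5)
Step 3: H = 12/(N(N+1)) * sum(R_i^2/n_i) - 3(N+1)
     = 12/(12*13) * (26^2/4 + 13.5^2/3 + 38.5^2/5) - 3*13
     = 0.076923 * 526.2 - 39
     = 1.476923.
Step 4: Ties present; correction factor C = 1 - 18/(12^3 - 12) = 0.989510. Corrected H = 1.476923 / 0.989510 = 1.492580.
Step 5: Under H0, H ~ chi^2(2); p-value = 0.474122.
Step 6: alpha = 0.1. fail to reject H0.

H = 1.4926, df = 2, p = 0.474122, fail to reject H0.


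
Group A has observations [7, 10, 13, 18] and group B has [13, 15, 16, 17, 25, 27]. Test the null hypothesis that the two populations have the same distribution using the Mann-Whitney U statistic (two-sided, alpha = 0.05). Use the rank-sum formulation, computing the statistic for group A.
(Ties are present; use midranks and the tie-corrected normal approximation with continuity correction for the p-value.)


Step 1: Combine and sort all 10 observations; assign midranks.
sorted (value, group): (7,X), (10,X), (13,X), (13,Y), (15,Y), (16,Y), (17,Y), (18,X), (25,Y), (27,Y)
ranks: 7->1, 10->2, 13->3.5, 13->3.5, 15->5, 16->6, 17->7, 18->8, 25->9, 27->10
Step 2: Rank sum for X: R1 = 1 + 2 + 3.5 + 8 = 14.5.
Step 3: U_X = R1 - n1(n1+1)/2 = 14.5 - 4*5/2 = 14.5 - 10 = 4.5.
       U_Y = n1*n2 - U_X = 24 - 4.5 = 19.5.
Step 4: Ties are present, so use the tie-corrected normal approximation (with continuity correction) for the p-value.
Step 5: p-value = 0.134407; compare to alpha = 0.05. fail to reject H0.

U_X = 4.5, p = 0.134407, fail to reject H0 at alpha = 0.05.


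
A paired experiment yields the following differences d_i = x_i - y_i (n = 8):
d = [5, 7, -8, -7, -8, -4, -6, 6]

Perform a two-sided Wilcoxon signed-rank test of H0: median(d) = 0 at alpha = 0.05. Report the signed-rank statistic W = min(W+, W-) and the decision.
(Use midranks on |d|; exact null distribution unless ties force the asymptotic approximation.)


Step 1: Drop any zero differences (none here) and take |d_i|.
|d| = [5, 7, 8, 7, 8, 4, 6, 6]
Step 2: Midrank |d_i| (ties get averaged ranks).
ranks: |5|->2, |7|->5.5, |8|->7.5, |7|->5.5, |8|->7.5, |4|->1, |6|->3.5, |6|->3.5
Step 3: Attach original signs; sum ranks with positive sign and with negative sign.
W+ = 2 + 5.5 + 3.5 = 11
W- = 7.5 + 5.5 + 7.5 + 1 + 3.5 = 25
(Check: W+ + W- = 36 should equal n(n+1)/2 = 36.)
Step 4: Test statistic W = min(W+, W-) = 11.
Step 5: Ties in |d|, so use the tie-corrected normal approximation.
        E[W] = n(n+1)/4 = 8*9/4 = 18.
        Tie groups: |d|=6 (t=2), |d|=7 (t=2), |d|=8 (t=2); sum(t^3 - t) = 18.
        Var[W] = n(n+1)(2n+1)/24 - sum(t^3-t)/48 = 1224/24 - 18/48 = 50.625.
        z = (W - E[W]) / sqrt(Var[W]) = (11 - 18) / 7.1151 = -0.9838.
        Two-sided p = 2*Phi(z) = 0.325204.
Step 6: alpha = 0.05. fail to reject H0.

W+ = 11, W- = 25, W = min = 11, p = 0.325204, fail to reject H0.


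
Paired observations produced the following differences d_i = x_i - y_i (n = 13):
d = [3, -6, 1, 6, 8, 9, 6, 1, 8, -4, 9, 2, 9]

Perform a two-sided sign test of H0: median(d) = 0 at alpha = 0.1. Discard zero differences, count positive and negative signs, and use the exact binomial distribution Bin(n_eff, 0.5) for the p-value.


Step 1: Discard zero differences. Original n = 13; n_eff = number of nonzero differences = 13.
Nonzero differences (with sign): +3, -6, +1, +6, +8, +9, +6, +1, +8, -4, +9, +2, +9
Step 2: Count signs: positive = 11, negative = 2.
Step 3: Under H0: P(positive) = 0.5, so the number of positives S ~ Bin(13, 0.5).
Step 4: Two-sided exact p-value = sum of Bin(13,0.5) probabilities at or below the observed probability = 0.022461.
Step 5: alpha = 0.1. reject H0.

n_eff = 13, pos = 11, neg = 2, p = 0.022461, reject H0.


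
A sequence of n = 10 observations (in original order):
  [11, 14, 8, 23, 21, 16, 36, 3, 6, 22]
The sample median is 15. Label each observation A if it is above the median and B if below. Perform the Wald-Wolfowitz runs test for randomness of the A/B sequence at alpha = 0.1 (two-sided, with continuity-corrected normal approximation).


Step 1: Compute median = 15; label A = above, B = below.
Labels in order: BBBAAAABBA  (n_A = 5, n_B = 5)
Step 2: Count runs R = 4.
Step 3: Under H0 (random ordering), E[R] = 2*n_A*n_B/(n_A+n_B) + 1 = 2*5*5/10 + 1 = 6.0000.
        Var[R] = 2*n_A*n_B*(2*n_A*n_B - n_A - n_B) / ((n_A+n_B)^2 * (n_A+n_B-1)) = 2000/900 = 2.2222.
        SD[R] = 1.4907.
Step 4: Continuity-corrected z = (R + 0.5 - E[R]) / SD[R] = (4 + 0.5 - 6.0000) / 1.4907 = -1.0062.
Step 5: Two-sided p-value via normal approximation = 2*(1 - Phi(|z|)) = 0.314305.
Step 6: alpha = 0.1. fail to reject H0.

R = 4, z = -1.0062, p = 0.314305, fail to reject H0.


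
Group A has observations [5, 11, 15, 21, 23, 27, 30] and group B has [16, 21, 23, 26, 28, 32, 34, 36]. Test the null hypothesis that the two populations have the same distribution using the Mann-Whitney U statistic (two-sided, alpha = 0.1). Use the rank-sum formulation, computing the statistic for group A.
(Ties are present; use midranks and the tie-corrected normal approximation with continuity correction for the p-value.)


Step 1: Combine and sort all 15 observations; assign midranks.
sorted (value, group): (5,X), (11,X), (15,X), (16,Y), (21,X), (21,Y), (23,X), (23,Y), (26,Y), (27,X), (28,Y), (30,X), (32,Y), (34,Y), (36,Y)
ranks: 5->1, 11->2, 15->3, 16->4, 21->5.5, 21->5.5, 23->7.5, 23->7.5, 26->9, 27->10, 28->11, 30->12, 32->13, 34->14, 36->15
Step 2: Rank sum for X: R1 = 1 + 2 + 3 + 5.5 + 7.5 + 10 + 12 = 41.
Step 3: U_X = R1 - n1(n1+1)/2 = 41 - 7*8/2 = 41 - 28 = 13.
       U_Y = n1*n2 - U_X = 56 - 13 = 43.
Step 4: Ties are present, so use the tie-corrected normal approximation (with continuity correction) for the p-value.
Step 5: p-value = 0.092753; compare to alpha = 0.1. reject H0.

U_X = 13, p = 0.092753, reject H0 at alpha = 0.1.


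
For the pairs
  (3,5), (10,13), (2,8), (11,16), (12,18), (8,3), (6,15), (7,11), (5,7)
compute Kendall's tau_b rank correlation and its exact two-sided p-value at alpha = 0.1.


Step 1: Enumerate the 36 unordered pairs (i,j) with i<j and classify each by sign(x_j-x_i) * sign(y_j-y_i).
  (1,2):dx=+7,dy=+8->C; (1,3):dx=-1,dy=+3->D; (1,4):dx=+8,dy=+11->C; (1,5):dx=+9,dy=+13->C
  (1,6):dx=+5,dy=-2->D; (1,7):dx=+3,dy=+10->C; (1,8):dx=+4,dy=+6->C; (1,9):dx=+2,dy=+2->C
  (2,3):dx=-8,dy=-5->C; (2,4):dx=+1,dy=+3->C; (2,5):dx=+2,dy=+5->C; (2,6):dx=-2,dy=-10->C
  (2,7):dx=-4,dy=+2->D; (2,8):dx=-3,dy=-2->C; (2,9):dx=-5,dy=-6->C; (3,4):dx=+9,dy=+8->C
  (3,5):dx=+10,dy=+10->C; (3,6):dx=+6,dy=-5->D; (3,7):dx=+4,dy=+7->C; (3,8):dx=+5,dy=+3->C
  (3,9):dx=+3,dy=-1->D; (4,5):dx=+1,dy=+2->C; (4,6):dx=-3,dy=-13->C; (4,7):dx=-5,dy=-1->C
  (4,8):dx=-4,dy=-5->C; (4,9):dx=-6,dy=-9->C; (5,6):dx=-4,dy=-15->C; (5,7):dx=-6,dy=-3->C
  (5,8):dx=-5,dy=-7->C; (5,9):dx=-7,dy=-11->C; (6,7):dx=-2,dy=+12->D; (6,8):dx=-1,dy=+8->D
  (6,9):dx=-3,dy=+4->D; (7,8):dx=+1,dy=-4->D; (7,9):dx=-1,dy=-8->C; (8,9):dx=-2,dy=-4->C
Step 2: C = 27, D = 9, total pairs = 36.
Step 3: tau = (C - D)/(n(n-1)/2) = (27 - 9)/36 = 0.500000.
Step 4: Exact two-sided p-value (enumerate n! = 362880 permutations of y under H0): p = 0.075176.
Step 5: alpha = 0.1. reject H0.

tau_b = 0.5000 (C=27, D=9), p = 0.075176, reject H0.


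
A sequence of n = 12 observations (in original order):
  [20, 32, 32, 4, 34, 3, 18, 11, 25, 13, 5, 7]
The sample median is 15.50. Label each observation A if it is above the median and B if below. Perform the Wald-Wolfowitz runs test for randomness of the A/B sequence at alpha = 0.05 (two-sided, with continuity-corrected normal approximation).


Step 1: Compute median = 15.50; label A = above, B = below.
Labels in order: AAABABABABBB  (n_A = 6, n_B = 6)
Step 2: Count runs R = 8.
Step 3: Under H0 (random ordering), E[R] = 2*n_A*n_B/(n_A+n_B) + 1 = 2*6*6/12 + 1 = 7.0000.
        Var[R] = 2*n_A*n_B*(2*n_A*n_B - n_A - n_B) / ((n_A+n_B)^2 * (n_A+n_B-1)) = 4320/1584 = 2.7273.
        SD[R] = 1.6514.
Step 4: Continuity-corrected z = (R - 0.5 - E[R]) / SD[R] = (8 - 0.5 - 7.0000) / 1.6514 = 0.3028.
Step 5: Two-sided p-value via normal approximation = 2*(1 - Phi(|z|)) = 0.762069.
Step 6: alpha = 0.05. fail to reject H0.

R = 8, z = 0.3028, p = 0.762069, fail to reject H0.


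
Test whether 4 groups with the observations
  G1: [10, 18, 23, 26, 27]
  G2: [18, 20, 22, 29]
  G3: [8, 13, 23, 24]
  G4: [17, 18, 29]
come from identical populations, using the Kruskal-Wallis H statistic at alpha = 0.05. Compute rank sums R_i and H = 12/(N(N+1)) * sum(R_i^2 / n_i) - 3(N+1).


Step 1: Combine all N = 16 observations and assign midranks.
sorted (value, group, rank): (8,G3,1), (10,G1,2), (13,G3,3), (17,G4,4), (18,G1,6), (18,G2,6), (18,G4,6), (20,G2,8), (22,G2,9), (23,G1,10.5), (23,G3,10.5), (24,G3,12), (26,G1,13), (27,G1,14), (29,G2,15.5), (29,G4,15.5)
Step 2: Sum ranks within each group.
R_1 = 45.5 (n_1 = 5)
R_2 = 38.5 (n_2 = 4)
R_3 = 26.5 (n_3 = 4)
R_4 = 25.5 (n_4 = 3)
Step 3: H = 12/(N(N+1)) * sum(R_i^2/n_i) - 3(N+1)
     = 12/(16*17) * (45.5^2/5 + 38.5^2/4 + 26.5^2/4 + 25.5^2/3) - 3*17
     = 0.044118 * 1176.92 - 51
     = 0.923162.
Step 4: Ties present; correction factor C = 1 - 36/(16^3 - 16) = 0.991176. Corrected H = 0.923162 / 0.991176 = 0.931380.
Step 5: Under H0, H ~ chi^2(3); p-value = 0.817849.
Step 6: alpha = 0.05. fail to reject H0.

H = 0.9314, df = 3, p = 0.817849, fail to reject H0.


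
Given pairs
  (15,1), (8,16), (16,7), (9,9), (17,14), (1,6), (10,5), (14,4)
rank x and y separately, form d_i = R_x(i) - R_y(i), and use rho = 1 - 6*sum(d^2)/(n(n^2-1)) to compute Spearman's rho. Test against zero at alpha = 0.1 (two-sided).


Step 1: Rank x and y separately (midranks; no ties here).
rank(x): 15->6, 8->2, 16->7, 9->3, 17->8, 1->1, 10->4, 14->5
rank(y): 1->1, 16->8, 7->5, 9->6, 14->7, 6->4, 5->3, 4->2
Step 2: d_i = R_x(i) - R_y(i); compute d_i^2.
  (6-1)^2=25, (2-8)^2=36, (7-5)^2=4, (3-6)^2=9, (8-7)^2=1, (1-4)^2=9, (4-3)^2=1, (5-2)^2=9
sum(d^2) = 94.
Step 3: rho = 1 - 6*94 / (8*(8^2 - 1)) = 1 - 564/504 = -0.119048.
Step 4: Under H0, t = rho * sqrt((n-2)/(1-rho^2)) = -0.2937 ~ t(6).
Step 5: Two-sided p-value from the t-distribution with 6 df = 0.778886.
Step 6: alpha = 0.1. fail to reject H0.

rho = -0.1190, p = 0.778886, fail to reject H0 at alpha = 0.1.


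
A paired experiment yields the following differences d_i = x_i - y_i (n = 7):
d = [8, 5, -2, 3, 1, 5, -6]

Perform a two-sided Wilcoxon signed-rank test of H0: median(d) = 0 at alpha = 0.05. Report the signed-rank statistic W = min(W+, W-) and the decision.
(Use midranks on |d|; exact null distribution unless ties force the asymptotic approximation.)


Step 1: Drop any zero differences (none here) and take |d_i|.
|d| = [8, 5, 2, 3, 1, 5, 6]
Step 2: Midrank |d_i| (ties get averaged ranks).
ranks: |8|->7, |5|->4.5, |2|->2, |3|->3, |1|->1, |5|->4.5, |6|->6
Step 3: Attach original signs; sum ranks with positive sign and with negative sign.
W+ = 7 + 4.5 + 3 + 1 + 4.5 = 20
W- = 2 + 6 = 8
(Check: W+ + W- = 28 should equal n(n+1)/2 = 28.)
Step 4: Test statistic W = min(W+, W-) = 8.
Step 5: Ties in |d|, so use the tie-corrected normal approximation.
        E[W] = n(n+1)/4 = 7*8/4 = 14.
        Tie groups: |d|=5 (t=2); sum(t^3 - t) = 6.
        Var[W] = n(n+1)(2n+1)/24 - sum(t^3-t)/48 = 840/24 - 6/48 = 34.875.
        z = (W - E[W]) / sqrt(Var[W]) = (8 - 14) / 5.9055 = -1.0160.
        Two-sided p = 2*Phi(z) = 0.309629.
Step 6: alpha = 0.05. fail to reject H0.

W+ = 20, W- = 8, W = min = 8, p = 0.309629, fail to reject H0.


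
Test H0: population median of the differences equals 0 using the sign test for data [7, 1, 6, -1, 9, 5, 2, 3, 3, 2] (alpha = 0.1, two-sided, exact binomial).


Step 1: Discard zero differences. Original n = 10; n_eff = number of nonzero differences = 10.
Nonzero differences (with sign): +7, +1, +6, -1, +9, +5, +2, +3, +3, +2
Step 2: Count signs: positive = 9, negative = 1.
Step 3: Under H0: P(positive) = 0.5, so the number of positives S ~ Bin(10, 0.5).
Step 4: Two-sided exact p-value = sum of Bin(10,0.5) probabilities at or below the observed probability = 0.021484.
Step 5: alpha = 0.1. reject H0.

n_eff = 10, pos = 9, neg = 1, p = 0.021484, reject H0.


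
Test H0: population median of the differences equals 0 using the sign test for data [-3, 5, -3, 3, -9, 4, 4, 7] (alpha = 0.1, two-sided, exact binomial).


Step 1: Discard zero differences. Original n = 8; n_eff = number of nonzero differences = 8.
Nonzero differences (with sign): -3, +5, -3, +3, -9, +4, +4, +7
Step 2: Count signs: positive = 5, negative = 3.
Step 3: Under H0: P(positive) = 0.5, so the number of positives S ~ Bin(8, 0.5).
Step 4: Two-sided exact p-value = sum of Bin(8,0.5) probabilities at or below the observed probability = 0.726562.
Step 5: alpha = 0.1. fail to reject H0.

n_eff = 8, pos = 5, neg = 3, p = 0.726562, fail to reject H0.


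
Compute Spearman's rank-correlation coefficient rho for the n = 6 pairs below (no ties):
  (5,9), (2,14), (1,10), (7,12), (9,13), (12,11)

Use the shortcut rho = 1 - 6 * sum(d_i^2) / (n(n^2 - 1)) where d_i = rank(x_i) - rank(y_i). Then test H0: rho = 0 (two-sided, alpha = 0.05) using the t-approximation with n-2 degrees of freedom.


Step 1: Rank x and y separately (midranks; no ties here).
rank(x): 5->3, 2->2, 1->1, 7->4, 9->5, 12->6
rank(y): 9->1, 14->6, 10->2, 12->4, 13->5, 11->3
Step 2: d_i = R_x(i) - R_y(i); compute d_i^2.
  (3-1)^2=4, (2-6)^2=16, (1-2)^2=1, (4-4)^2=0, (5-5)^2=0, (6-3)^2=9
sum(d^2) = 30.
Step 3: rho = 1 - 6*30 / (6*(6^2 - 1)) = 1 - 180/210 = 0.142857.
Step 4: Under H0, t = rho * sqrt((n-2)/(1-rho^2)) = 0.2887 ~ t(4).
Step 5: Two-sided p-value from the t-distribution with 4 df = 0.787172.
Step 6: alpha = 0.05. fail to reject H0.

rho = 0.1429, p = 0.787172, fail to reject H0 at alpha = 0.05.


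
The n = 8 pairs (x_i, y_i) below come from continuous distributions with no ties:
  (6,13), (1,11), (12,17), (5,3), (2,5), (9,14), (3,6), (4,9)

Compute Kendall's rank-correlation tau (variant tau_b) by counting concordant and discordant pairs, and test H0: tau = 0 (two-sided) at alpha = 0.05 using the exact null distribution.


Step 1: Enumerate the 28 unordered pairs (i,j) with i<j and classify each by sign(x_j-x_i) * sign(y_j-y_i).
  (1,2):dx=-5,dy=-2->C; (1,3):dx=+6,dy=+4->C; (1,4):dx=-1,dy=-10->C; (1,5):dx=-4,dy=-8->C
  (1,6):dx=+3,dy=+1->C; (1,7):dx=-3,dy=-7->C; (1,8):dx=-2,dy=-4->C; (2,3):dx=+11,dy=+6->C
  (2,4):dx=+4,dy=-8->D; (2,5):dx=+1,dy=-6->D; (2,6):dx=+8,dy=+3->C; (2,7):dx=+2,dy=-5->D
  (2,8):dx=+3,dy=-2->D; (3,4):dx=-7,dy=-14->C; (3,5):dx=-10,dy=-12->C; (3,6):dx=-3,dy=-3->C
  (3,7):dx=-9,dy=-11->C; (3,8):dx=-8,dy=-8->C; (4,5):dx=-3,dy=+2->D; (4,6):dx=+4,dy=+11->C
  (4,7):dx=-2,dy=+3->D; (4,8):dx=-1,dy=+6->D; (5,6):dx=+7,dy=+9->C; (5,7):dx=+1,dy=+1->C
  (5,8):dx=+2,dy=+4->C; (6,7):dx=-6,dy=-8->C; (6,8):dx=-5,dy=-5->C; (7,8):dx=+1,dy=+3->C
Step 2: C = 21, D = 7, total pairs = 28.
Step 3: tau = (C - D)/(n(n-1)/2) = (21 - 7)/28 = 0.500000.
Step 4: Exact two-sided p-value (enumerate n! = 40320 permutations of y under H0): p = 0.108681.
Step 5: alpha = 0.05. fail to reject H0.

tau_b = 0.5000 (C=21, D=7), p = 0.108681, fail to reject H0.


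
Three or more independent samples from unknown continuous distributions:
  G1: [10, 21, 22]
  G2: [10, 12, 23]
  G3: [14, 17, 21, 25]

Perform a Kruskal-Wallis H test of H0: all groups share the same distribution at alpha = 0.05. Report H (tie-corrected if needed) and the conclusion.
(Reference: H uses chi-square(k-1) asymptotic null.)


Step 1: Combine all N = 10 observations and assign midranks.
sorted (value, group, rank): (10,G1,1.5), (10,G2,1.5), (12,G2,3), (14,G3,4), (17,G3,5), (21,G1,6.5), (21,G3,6.5), (22,G1,8), (23,G2,9), (25,G3,10)
Step 2: Sum ranks within each group.
R_1 = 16 (n_1 = 3)
R_2 = 13.5 (n_2 = 3)
R_3 = 25.5 (n_3 = 4)
Step 3: H = 12/(N(N+1)) * sum(R_i^2/n_i) - 3(N+1)
     = 12/(10*11) * (16^2/3 + 13.5^2/3 + 25.5^2/4) - 3*11
     = 0.109091 * 308.646 - 33
     = 0.670455.
Step 4: Ties present; correction factor C = 1 - 12/(10^3 - 10) = 0.987879. Corrected H = 0.670455 / 0.987879 = 0.678681.
Step 5: Under H0, H ~ chi^2(2); p-value = 0.712240.
Step 6: alpha = 0.05. fail to reject H0.

H = 0.6787, df = 2, p = 0.712240, fail to reject H0.


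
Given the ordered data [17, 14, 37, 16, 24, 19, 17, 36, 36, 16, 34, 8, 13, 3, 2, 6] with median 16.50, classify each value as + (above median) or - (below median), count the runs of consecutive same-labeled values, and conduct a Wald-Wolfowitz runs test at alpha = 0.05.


Step 1: Compute median = 16.50; label A = above, B = below.
Labels in order: ABABAAAAABABBBBB  (n_A = 8, n_B = 8)
Step 2: Count runs R = 8.
Step 3: Under H0 (random ordering), E[R] = 2*n_A*n_B/(n_A+n_B) + 1 = 2*8*8/16 + 1 = 9.0000.
        Var[R] = 2*n_A*n_B*(2*n_A*n_B - n_A - n_B) / ((n_A+n_B)^2 * (n_A+n_B-1)) = 14336/3840 = 3.7333.
        SD[R] = 1.9322.
Step 4: Continuity-corrected z = (R + 0.5 - E[R]) / SD[R] = (8 + 0.5 - 9.0000) / 1.9322 = -0.2588.
Step 5: Two-sided p-value via normal approximation = 2*(1 - Phi(|z|)) = 0.795809.
Step 6: alpha = 0.05. fail to reject H0.

R = 8, z = -0.2588, p = 0.795809, fail to reject H0.


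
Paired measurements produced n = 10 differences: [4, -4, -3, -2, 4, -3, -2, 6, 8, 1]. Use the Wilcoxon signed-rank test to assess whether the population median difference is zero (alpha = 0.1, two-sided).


Step 1: Drop any zero differences (none here) and take |d_i|.
|d| = [4, 4, 3, 2, 4, 3, 2, 6, 8, 1]
Step 2: Midrank |d_i| (ties get averaged ranks).
ranks: |4|->7, |4|->7, |3|->4.5, |2|->2.5, |4|->7, |3|->4.5, |2|->2.5, |6|->9, |8|->10, |1|->1
Step 3: Attach original signs; sum ranks with positive sign and with negative sign.
W+ = 7 + 7 + 9 + 10 + 1 = 34
W- = 7 + 4.5 + 2.5 + 4.5 + 2.5 = 21
(Check: W+ + W- = 55 should equal n(n+1)/2 = 55.)
Step 4: Test statistic W = min(W+, W-) = 21.
Step 5: Ties in |d|, so use the tie-corrected normal approximation.
        E[W] = n(n+1)/4 = 10*11/4 = 27.5.
        Tie groups: |d|=2 (t=2), |d|=3 (t=2), |d|=4 (t=3); sum(t^3 - t) = 36.
        Var[W] = n(n+1)(2n+1)/24 - sum(t^3-t)/48 = 2310/24 - 36/48 = 95.5.
        z = (W - E[W]) / sqrt(Var[W]) = (21 - 27.5) / 9.7724 = -0.6651.
        Two-sided p = 2*Phi(z) = 0.505962.
Step 6: alpha = 0.1. fail to reject H0.

W+ = 34, W- = 21, W = min = 21, p = 0.505962, fail to reject H0.


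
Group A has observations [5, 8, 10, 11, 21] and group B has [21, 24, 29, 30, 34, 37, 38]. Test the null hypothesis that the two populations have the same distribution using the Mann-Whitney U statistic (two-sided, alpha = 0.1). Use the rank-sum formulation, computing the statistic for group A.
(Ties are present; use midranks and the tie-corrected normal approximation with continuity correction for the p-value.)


Step 1: Combine and sort all 12 observations; assign midranks.
sorted (value, group): (5,X), (8,X), (10,X), (11,X), (21,X), (21,Y), (24,Y), (29,Y), (30,Y), (34,Y), (37,Y), (38,Y)
ranks: 5->1, 8->2, 10->3, 11->4, 21->5.5, 21->5.5, 24->7, 29->8, 30->9, 34->10, 37->11, 38->12
Step 2: Rank sum for X: R1 = 1 + 2 + 3 + 4 + 5.5 = 15.5.
Step 3: U_X = R1 - n1(n1+1)/2 = 15.5 - 5*6/2 = 15.5 - 15 = 0.5.
       U_Y = n1*n2 - U_X = 35 - 0.5 = 34.5.
Step 4: Ties are present, so use the tie-corrected normal approximation (with continuity correction) for the p-value.
Step 5: p-value = 0.007268; compare to alpha = 0.1. reject H0.

U_X = 0.5, p = 0.007268, reject H0 at alpha = 0.1.


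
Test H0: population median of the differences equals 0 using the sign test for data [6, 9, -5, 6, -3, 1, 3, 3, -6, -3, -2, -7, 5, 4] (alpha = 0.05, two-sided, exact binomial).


Step 1: Discard zero differences. Original n = 14; n_eff = number of nonzero differences = 14.
Nonzero differences (with sign): +6, +9, -5, +6, -3, +1, +3, +3, -6, -3, -2, -7, +5, +4
Step 2: Count signs: positive = 8, negative = 6.
Step 3: Under H0: P(positive) = 0.5, so the number of positives S ~ Bin(14, 0.5).
Step 4: Two-sided exact p-value = sum of Bin(14,0.5) probabilities at or below the observed probability = 0.790527.
Step 5: alpha = 0.05. fail to reject H0.

n_eff = 14, pos = 8, neg = 6, p = 0.790527, fail to reject H0.


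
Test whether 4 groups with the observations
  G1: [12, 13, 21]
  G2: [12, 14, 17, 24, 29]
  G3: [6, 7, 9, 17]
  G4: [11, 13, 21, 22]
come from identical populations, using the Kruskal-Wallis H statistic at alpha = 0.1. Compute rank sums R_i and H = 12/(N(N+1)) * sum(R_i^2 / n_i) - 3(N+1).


Step 1: Combine all N = 16 observations and assign midranks.
sorted (value, group, rank): (6,G3,1), (7,G3,2), (9,G3,3), (11,G4,4), (12,G1,5.5), (12,G2,5.5), (13,G1,7.5), (13,G4,7.5), (14,G2,9), (17,G2,10.5), (17,G3,10.5), (21,G1,12.5), (21,G4,12.5), (22,G4,14), (24,G2,15), (29,G2,16)
Step 2: Sum ranks within each group.
R_1 = 25.5 (n_1 = 3)
R_2 = 56 (n_2 = 5)
R_3 = 16.5 (n_3 = 4)
R_4 = 38 (n_4 = 4)
Step 3: H = 12/(N(N+1)) * sum(R_i^2/n_i) - 3(N+1)
     = 12/(16*17) * (25.5^2/3 + 56^2/5 + 16.5^2/4 + 38^2/4) - 3*17
     = 0.044118 * 1273.01 - 51
     = 5.162316.
Step 4: Ties present; correction factor C = 1 - 24/(16^3 - 16) = 0.994118. Corrected H = 5.162316 / 0.994118 = 5.192862.
Step 5: Under H0, H ~ chi^2(3); p-value = 0.158207.
Step 6: alpha = 0.1. fail to reject H0.

H = 5.1929, df = 3, p = 0.158207, fail to reject H0.


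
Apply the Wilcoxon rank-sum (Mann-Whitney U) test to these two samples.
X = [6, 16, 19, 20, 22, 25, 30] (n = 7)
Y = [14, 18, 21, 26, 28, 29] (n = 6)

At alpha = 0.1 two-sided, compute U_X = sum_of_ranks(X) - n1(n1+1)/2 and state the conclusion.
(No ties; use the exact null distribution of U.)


Step 1: Combine and sort all 13 observations; assign midranks.
sorted (value, group): (6,X), (14,Y), (16,X), (18,Y), (19,X), (20,X), (21,Y), (22,X), (25,X), (26,Y), (28,Y), (29,Y), (30,X)
ranks: 6->1, 14->2, 16->3, 18->4, 19->5, 20->6, 21->7, 22->8, 25->9, 26->10, 28->11, 29->12, 30->13
Step 2: Rank sum for X: R1 = 1 + 3 + 5 + 6 + 8 + 9 + 13 = 45.
Step 3: U_X = R1 - n1(n1+1)/2 = 45 - 7*8/2 = 45 - 28 = 17.
       U_Y = n1*n2 - U_X = 42 - 17 = 25.
Step 4: No ties, so the exact null distribution of U (based on enumerating the C(13,7) = 1716 equally likely rank assignments) gives the two-sided p-value.
Step 5: p-value = 0.628205; compare to alpha = 0.1. fail to reject H0.

U_X = 17, p = 0.628205, fail to reject H0 at alpha = 0.1.


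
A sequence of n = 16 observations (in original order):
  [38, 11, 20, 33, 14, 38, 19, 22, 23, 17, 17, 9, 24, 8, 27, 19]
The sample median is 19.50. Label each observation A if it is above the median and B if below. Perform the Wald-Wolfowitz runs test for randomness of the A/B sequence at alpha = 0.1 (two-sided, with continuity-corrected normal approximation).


Step 1: Compute median = 19.50; label A = above, B = below.
Labels in order: ABAABABAABBBABAB  (n_A = 8, n_B = 8)
Step 2: Count runs R = 12.
Step 3: Under H0 (random ordering), E[R] = 2*n_A*n_B/(n_A+n_B) + 1 = 2*8*8/16 + 1 = 9.0000.
        Var[R] = 2*n_A*n_B*(2*n_A*n_B - n_A - n_B) / ((n_A+n_B)^2 * (n_A+n_B-1)) = 14336/3840 = 3.7333.
        SD[R] = 1.9322.
Step 4: Continuity-corrected z = (R - 0.5 - E[R]) / SD[R] = (12 - 0.5 - 9.0000) / 1.9322 = 1.2939.
Step 5: Two-sided p-value via normal approximation = 2*(1 - Phi(|z|)) = 0.195709.
Step 6: alpha = 0.1. fail to reject H0.

R = 12, z = 1.2939, p = 0.195709, fail to reject H0.


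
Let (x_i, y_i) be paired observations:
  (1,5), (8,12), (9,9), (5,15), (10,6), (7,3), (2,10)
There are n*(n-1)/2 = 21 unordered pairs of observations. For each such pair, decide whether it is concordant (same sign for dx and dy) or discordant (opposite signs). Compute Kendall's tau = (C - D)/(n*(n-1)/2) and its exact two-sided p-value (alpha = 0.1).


Step 1: Enumerate the 21 unordered pairs (i,j) with i<j and classify each by sign(x_j-x_i) * sign(y_j-y_i).
  (1,2):dx=+7,dy=+7->C; (1,3):dx=+8,dy=+4->C; (1,4):dx=+4,dy=+10->C; (1,5):dx=+9,dy=+1->C
  (1,6):dx=+6,dy=-2->D; (1,7):dx=+1,dy=+5->C; (2,3):dx=+1,dy=-3->D; (2,4):dx=-3,dy=+3->D
  (2,5):dx=+2,dy=-6->D; (2,6):dx=-1,dy=-9->C; (2,7):dx=-6,dy=-2->C; (3,4):dx=-4,dy=+6->D
  (3,5):dx=+1,dy=-3->D; (3,6):dx=-2,dy=-6->C; (3,7):dx=-7,dy=+1->D; (4,5):dx=+5,dy=-9->D
  (4,6):dx=+2,dy=-12->D; (4,7):dx=-3,dy=-5->C; (5,6):dx=-3,dy=-3->C; (5,7):dx=-8,dy=+4->D
  (6,7):dx=-5,dy=+7->D
Step 2: C = 10, D = 11, total pairs = 21.
Step 3: tau = (C - D)/(n(n-1)/2) = (10 - 11)/21 = -0.047619.
Step 4: Exact two-sided p-value (enumerate n! = 5040 permutations of y under H0): p = 1.000000.
Step 5: alpha = 0.1. fail to reject H0.

tau_b = -0.0476 (C=10, D=11), p = 1.000000, fail to reject H0.


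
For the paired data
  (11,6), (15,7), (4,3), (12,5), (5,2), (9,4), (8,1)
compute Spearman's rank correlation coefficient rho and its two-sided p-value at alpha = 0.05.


Step 1: Rank x and y separately (midranks; no ties here).
rank(x): 11->5, 15->7, 4->1, 12->6, 5->2, 9->4, 8->3
rank(y): 6->6, 7->7, 3->3, 5->5, 2->2, 4->4, 1->1
Step 2: d_i = R_x(i) - R_y(i); compute d_i^2.
  (5-6)^2=1, (7-7)^2=0, (1-3)^2=4, (6-5)^2=1, (2-2)^2=0, (4-4)^2=0, (3-1)^2=4
sum(d^2) = 10.
Step 3: rho = 1 - 6*10 / (7*(7^2 - 1)) = 1 - 60/336 = 0.821429.
Step 4: Under H0, t = rho * sqrt((n-2)/(1-rho^2)) = 3.2206 ~ t(5).
Step 5: Two-sided p-value from the t-distribution with 5 df = 0.023449.
Step 6: alpha = 0.05. reject H0.

rho = 0.8214, p = 0.023449, reject H0 at alpha = 0.05.


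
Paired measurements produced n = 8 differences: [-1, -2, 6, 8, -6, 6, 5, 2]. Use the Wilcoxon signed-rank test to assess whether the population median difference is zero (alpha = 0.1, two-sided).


Step 1: Drop any zero differences (none here) and take |d_i|.
|d| = [1, 2, 6, 8, 6, 6, 5, 2]
Step 2: Midrank |d_i| (ties get averaged ranks).
ranks: |1|->1, |2|->2.5, |6|->6, |8|->8, |6|->6, |6|->6, |5|->4, |2|->2.5
Step 3: Attach original signs; sum ranks with positive sign and with negative sign.
W+ = 6 + 8 + 6 + 4 + 2.5 = 26.5
W- = 1 + 2.5 + 6 = 9.5
(Check: W+ + W- = 36 should equal n(n+1)/2 = 36.)
Step 4: Test statistic W = min(W+, W-) = 9.5.
Step 5: Ties in |d|, so use the tie-corrected normal approximation.
        E[W] = n(n+1)/4 = 8*9/4 = 18.
        Tie groups: |d|=2 (t=2), |d|=6 (t=3); sum(t^3 - t) = 30.
        Var[W] = n(n+1)(2n+1)/24 - sum(t^3-t)/48 = 1224/24 - 30/48 = 50.375.
        z = (W - E[W]) / sqrt(Var[W]) = (9.5 - 18) / 7.0975 = -1.1976.
        Two-sided p = 2*Phi(z) = 0.231073.
Step 6: alpha = 0.1. fail to reject H0.

W+ = 26.5, W- = 9.5, W = min = 9.5, p = 0.231073, fail to reject H0.


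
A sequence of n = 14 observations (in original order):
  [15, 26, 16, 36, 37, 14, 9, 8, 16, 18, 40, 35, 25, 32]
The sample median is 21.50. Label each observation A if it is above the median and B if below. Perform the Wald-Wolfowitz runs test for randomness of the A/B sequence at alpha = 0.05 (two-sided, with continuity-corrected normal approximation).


Step 1: Compute median = 21.50; label A = above, B = below.
Labels in order: BABAABBBBBAAAA  (n_A = 7, n_B = 7)
Step 2: Count runs R = 6.
Step 3: Under H0 (random ordering), E[R] = 2*n_A*n_B/(n_A+n_B) + 1 = 2*7*7/14 + 1 = 8.0000.
        Var[R] = 2*n_A*n_B*(2*n_A*n_B - n_A - n_B) / ((n_A+n_B)^2 * (n_A+n_B-1)) = 8232/2548 = 3.2308.
        SD[R] = 1.7974.
Step 4: Continuity-corrected z = (R + 0.5 - E[R]) / SD[R] = (6 + 0.5 - 8.0000) / 1.7974 = -0.8345.
Step 5: Two-sided p-value via normal approximation = 2*(1 - Phi(|z|)) = 0.403986.
Step 6: alpha = 0.05. fail to reject H0.

R = 6, z = -0.8345, p = 0.403986, fail to reject H0.


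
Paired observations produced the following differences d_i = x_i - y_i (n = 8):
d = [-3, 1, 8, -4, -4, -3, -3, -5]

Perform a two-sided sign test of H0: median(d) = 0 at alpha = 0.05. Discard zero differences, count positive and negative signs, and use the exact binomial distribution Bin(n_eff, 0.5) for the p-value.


Step 1: Discard zero differences. Original n = 8; n_eff = number of nonzero differences = 8.
Nonzero differences (with sign): -3, +1, +8, -4, -4, -3, -3, -5
Step 2: Count signs: positive = 2, negative = 6.
Step 3: Under H0: P(positive) = 0.5, so the number of positives S ~ Bin(8, 0.5).
Step 4: Two-sided exact p-value = sum of Bin(8,0.5) probabilities at or below the observed probability = 0.289062.
Step 5: alpha = 0.05. fail to reject H0.

n_eff = 8, pos = 2, neg = 6, p = 0.289062, fail to reject H0.


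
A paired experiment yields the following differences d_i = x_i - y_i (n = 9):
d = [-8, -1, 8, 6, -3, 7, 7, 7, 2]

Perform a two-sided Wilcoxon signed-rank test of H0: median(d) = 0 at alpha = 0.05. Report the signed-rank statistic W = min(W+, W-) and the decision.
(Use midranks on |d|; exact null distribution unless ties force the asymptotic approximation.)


Step 1: Drop any zero differences (none here) and take |d_i|.
|d| = [8, 1, 8, 6, 3, 7, 7, 7, 2]
Step 2: Midrank |d_i| (ties get averaged ranks).
ranks: |8|->8.5, |1|->1, |8|->8.5, |6|->4, |3|->3, |7|->6, |7|->6, |7|->6, |2|->2
Step 3: Attach original signs; sum ranks with positive sign and with negative sign.
W+ = 8.5 + 4 + 6 + 6 + 6 + 2 = 32.5
W- = 8.5 + 1 + 3 = 12.5
(Check: W+ + W- = 45 should equal n(n+1)/2 = 45.)
Step 4: Test statistic W = min(W+, W-) = 12.5.
Step 5: Ties in |d|, so use the tie-corrected normal approximation.
        E[W] = n(n+1)/4 = 9*10/4 = 22.5.
        Tie groups: |d|=7 (t=3), |d|=8 (t=2); sum(t^3 - t) = 30.
        Var[W] = n(n+1)(2n+1)/24 - sum(t^3-t)/48 = 1710/24 - 30/48 = 70.625.
        z = (W - E[W]) / sqrt(Var[W]) = (12.5 - 22.5) / 8.4039 = -1.1899.
        Two-sided p = 2*Phi(z) = 0.234075.
Step 6: alpha = 0.05. fail to reject H0.

W+ = 32.5, W- = 12.5, W = min = 12.5, p = 0.234075, fail to reject H0.


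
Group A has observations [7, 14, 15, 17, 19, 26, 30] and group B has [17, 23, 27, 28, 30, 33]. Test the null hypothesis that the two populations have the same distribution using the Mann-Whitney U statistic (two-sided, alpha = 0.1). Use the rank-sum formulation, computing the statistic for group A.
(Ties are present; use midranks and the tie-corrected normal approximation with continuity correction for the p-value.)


Step 1: Combine and sort all 13 observations; assign midranks.
sorted (value, group): (7,X), (14,X), (15,X), (17,X), (17,Y), (19,X), (23,Y), (26,X), (27,Y), (28,Y), (30,X), (30,Y), (33,Y)
ranks: 7->1, 14->2, 15->3, 17->4.5, 17->4.5, 19->6, 23->7, 26->8, 27->9, 28->10, 30->11.5, 30->11.5, 33->13
Step 2: Rank sum for X: R1 = 1 + 2 + 3 + 4.5 + 6 + 8 + 11.5 = 36.
Step 3: U_X = R1 - n1(n1+1)/2 = 36 - 7*8/2 = 36 - 28 = 8.
       U_Y = n1*n2 - U_X = 42 - 8 = 34.
Step 4: Ties are present, so use the tie-corrected normal approximation (with continuity correction) for the p-value.
Step 5: p-value = 0.073351; compare to alpha = 0.1. reject H0.

U_X = 8, p = 0.073351, reject H0 at alpha = 0.1.


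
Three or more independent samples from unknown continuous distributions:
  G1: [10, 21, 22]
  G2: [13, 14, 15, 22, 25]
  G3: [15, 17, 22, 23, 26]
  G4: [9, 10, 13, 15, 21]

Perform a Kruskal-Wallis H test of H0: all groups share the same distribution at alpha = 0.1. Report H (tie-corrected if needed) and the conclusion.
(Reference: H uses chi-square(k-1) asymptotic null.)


Step 1: Combine all N = 18 observations and assign midranks.
sorted (value, group, rank): (9,G4,1), (10,G1,2.5), (10,G4,2.5), (13,G2,4.5), (13,G4,4.5), (14,G2,6), (15,G2,8), (15,G3,8), (15,G4,8), (17,G3,10), (21,G1,11.5), (21,G4,11.5), (22,G1,14), (22,G2,14), (22,G3,14), (23,G3,16), (25,G2,17), (26,G3,18)
Step 2: Sum ranks within each group.
R_1 = 28 (n_1 = 3)
R_2 = 49.5 (n_2 = 5)
R_3 = 66 (n_3 = 5)
R_4 = 27.5 (n_4 = 5)
Step 3: H = 12/(N(N+1)) * sum(R_i^2/n_i) - 3(N+1)
     = 12/(18*19) * (28^2/3 + 49.5^2/5 + 66^2/5 + 27.5^2/5) - 3*19
     = 0.035088 * 1773.83 - 57
     = 5.239766.
Step 4: Ties present; correction factor C = 1 - 66/(18^3 - 18) = 0.988648. Corrected H = 5.239766 / 0.988648 = 5.299930.
Step 5: Under H0, H ~ chi^2(3); p-value = 0.151107.
Step 6: alpha = 0.1. fail to reject H0.

H = 5.2999, df = 3, p = 0.151107, fail to reject H0.


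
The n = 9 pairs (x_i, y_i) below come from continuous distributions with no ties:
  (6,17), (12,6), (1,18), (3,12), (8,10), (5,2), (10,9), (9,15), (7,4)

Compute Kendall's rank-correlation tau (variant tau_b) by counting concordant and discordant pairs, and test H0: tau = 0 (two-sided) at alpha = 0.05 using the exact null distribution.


Step 1: Enumerate the 36 unordered pairs (i,j) with i<j and classify each by sign(x_j-x_i) * sign(y_j-y_i).
  (1,2):dx=+6,dy=-11->D; (1,3):dx=-5,dy=+1->D; (1,4):dx=-3,dy=-5->C; (1,5):dx=+2,dy=-7->D
  (1,6):dx=-1,dy=-15->C; (1,7):dx=+4,dy=-8->D; (1,8):dx=+3,dy=-2->D; (1,9):dx=+1,dy=-13->D
  (2,3):dx=-11,dy=+12->D; (2,4):dx=-9,dy=+6->D; (2,5):dx=-4,dy=+4->D; (2,6):dx=-7,dy=-4->C
  (2,7):dx=-2,dy=+3->D; (2,8):dx=-3,dy=+9->D; (2,9):dx=-5,dy=-2->C; (3,4):dx=+2,dy=-6->D
  (3,5):dx=+7,dy=-8->D; (3,6):dx=+4,dy=-16->D; (3,7):dx=+9,dy=-9->D; (3,8):dx=+8,dy=-3->D
  (3,9):dx=+6,dy=-14->D; (4,5):dx=+5,dy=-2->D; (4,6):dx=+2,dy=-10->D; (4,7):dx=+7,dy=-3->D
  (4,8):dx=+6,dy=+3->C; (4,9):dx=+4,dy=-8->D; (5,6):dx=-3,dy=-8->C; (5,7):dx=+2,dy=-1->D
  (5,8):dx=+1,dy=+5->C; (5,9):dx=-1,dy=-6->C; (6,7):dx=+5,dy=+7->C; (6,8):dx=+4,dy=+13->C
  (6,9):dx=+2,dy=+2->C; (7,8):dx=-1,dy=+6->D; (7,9):dx=-3,dy=-5->C; (8,9):dx=-2,dy=-11->C
Step 2: C = 13, D = 23, total pairs = 36.
Step 3: tau = (C - D)/(n(n-1)/2) = (13 - 23)/36 = -0.277778.
Step 4: Exact two-sided p-value (enumerate n! = 362880 permutations of y under H0): p = 0.358488.
Step 5: alpha = 0.05. fail to reject H0.

tau_b = -0.2778 (C=13, D=23), p = 0.358488, fail to reject H0.


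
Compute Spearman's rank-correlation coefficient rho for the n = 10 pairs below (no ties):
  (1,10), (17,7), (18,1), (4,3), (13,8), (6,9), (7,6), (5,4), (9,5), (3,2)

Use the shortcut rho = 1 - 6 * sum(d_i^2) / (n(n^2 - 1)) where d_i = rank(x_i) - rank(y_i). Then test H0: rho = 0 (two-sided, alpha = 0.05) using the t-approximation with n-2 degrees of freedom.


Step 1: Rank x and y separately (midranks; no ties here).
rank(x): 1->1, 17->9, 18->10, 4->3, 13->8, 6->5, 7->6, 5->4, 9->7, 3->2
rank(y): 10->10, 7->7, 1->1, 3->3, 8->8, 9->9, 6->6, 4->4, 5->5, 2->2
Step 2: d_i = R_x(i) - R_y(i); compute d_i^2.
  (1-10)^2=81, (9-7)^2=4, (10-1)^2=81, (3-3)^2=0, (8-8)^2=0, (5-9)^2=16, (6-6)^2=0, (4-4)^2=0, (7-5)^2=4, (2-2)^2=0
sum(d^2) = 186.
Step 3: rho = 1 - 6*186 / (10*(10^2 - 1)) = 1 - 1116/990 = -0.127273.
Step 4: Under H0, t = rho * sqrt((n-2)/(1-rho^2)) = -0.3629 ~ t(8).
Step 5: Two-sided p-value from the t-distribution with 8 df = 0.726057.
Step 6: alpha = 0.05. fail to reject H0.

rho = -0.1273, p = 0.726057, fail to reject H0 at alpha = 0.05.


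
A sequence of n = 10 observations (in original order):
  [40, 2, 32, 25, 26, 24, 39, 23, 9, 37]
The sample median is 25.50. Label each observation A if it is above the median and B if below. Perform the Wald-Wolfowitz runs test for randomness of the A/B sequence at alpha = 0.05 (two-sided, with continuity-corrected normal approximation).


Step 1: Compute median = 25.50; label A = above, B = below.
Labels in order: ABABABABBA  (n_A = 5, n_B = 5)
Step 2: Count runs R = 9.
Step 3: Under H0 (random ordering), E[R] = 2*n_A*n_B/(n_A+n_B) + 1 = 2*5*5/10 + 1 = 6.0000.
        Var[R] = 2*n_A*n_B*(2*n_A*n_B - n_A - n_B) / ((n_A+n_B)^2 * (n_A+n_B-1)) = 2000/900 = 2.2222.
        SD[R] = 1.4907.
Step 4: Continuity-corrected z = (R - 0.5 - E[R]) / SD[R] = (9 - 0.5 - 6.0000) / 1.4907 = 1.6771.
Step 5: Two-sided p-value via normal approximation = 2*(1 - Phi(|z|)) = 0.093533.
Step 6: alpha = 0.05. fail to reject H0.

R = 9, z = 1.6771, p = 0.093533, fail to reject H0.


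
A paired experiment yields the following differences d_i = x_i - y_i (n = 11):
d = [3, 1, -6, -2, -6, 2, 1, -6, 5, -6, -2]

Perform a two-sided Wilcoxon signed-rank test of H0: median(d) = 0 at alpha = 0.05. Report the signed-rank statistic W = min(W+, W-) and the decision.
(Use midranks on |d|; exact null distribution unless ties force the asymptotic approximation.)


Step 1: Drop any zero differences (none here) and take |d_i|.
|d| = [3, 1, 6, 2, 6, 2, 1, 6, 5, 6, 2]
Step 2: Midrank |d_i| (ties get averaged ranks).
ranks: |3|->6, |1|->1.5, |6|->9.5, |2|->4, |6|->9.5, |2|->4, |1|->1.5, |6|->9.5, |5|->7, |6|->9.5, |2|->4
Step 3: Attach original signs; sum ranks with positive sign and with negative sign.
W+ = 6 + 1.5 + 4 + 1.5 + 7 = 20
W- = 9.5 + 4 + 9.5 + 9.5 + 9.5 + 4 = 46
(Check: W+ + W- = 66 should equal n(n+1)/2 = 66.)
Step 4: Test statistic W = min(W+, W-) = 20.
Step 5: Ties in |d|, so use the tie-corrected normal approximation.
        E[W] = n(n+1)/4 = 11*12/4 = 33.
        Tie groups: |d|=1 (t=2), |d|=2 (t=3), |d|=6 (t=4); sum(t^3 - t) = 90.
        Var[W] = n(n+1)(2n+1)/24 - sum(t^3-t)/48 = 3036/24 - 90/48 = 124.625.
        z = (W - E[W]) / sqrt(Var[W]) = (20 - 33) / 11.1636 = -1.1645.
        Two-sided p = 2*Phi(z) = 0.244220.
Step 6: alpha = 0.05. fail to reject H0.

W+ = 20, W- = 46, W = min = 20, p = 0.244220, fail to reject H0.
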